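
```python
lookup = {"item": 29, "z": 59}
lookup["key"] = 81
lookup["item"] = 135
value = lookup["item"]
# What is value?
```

Trace:
`lookup = {"item": 29, "z": 59}` → lookup = {'item': 29, 'z': 59}
`lookup["key"] = 81` → lookup = {'item': 29, 'z': 59, 'key': 81}
`lookup["item"] = 135` → lookup = {'item': 135, 'z': 59, 'key': 81}
`value = lookup["item"]` → value = 135
So value = 135

Answer: 135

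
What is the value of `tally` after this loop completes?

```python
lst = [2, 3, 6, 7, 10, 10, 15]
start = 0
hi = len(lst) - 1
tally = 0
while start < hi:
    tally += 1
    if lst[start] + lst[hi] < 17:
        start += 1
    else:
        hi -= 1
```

Steps to find pair summing to 17
`tally` takes the values: 0 → 1 → 2 → 3 → 4 → 5 → 6

Answer: 6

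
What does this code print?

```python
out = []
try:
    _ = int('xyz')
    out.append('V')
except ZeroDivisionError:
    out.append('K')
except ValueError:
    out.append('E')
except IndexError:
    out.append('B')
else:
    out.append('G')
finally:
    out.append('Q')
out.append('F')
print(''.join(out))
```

Execution trace: 'E' (except ValueError) → 'Q' (finally) → 'F' (after the try/except). Output: EQF

Answer: EQF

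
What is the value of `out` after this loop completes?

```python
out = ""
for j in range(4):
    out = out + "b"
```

Repeat 'b' 4 times
`out` takes the values: "" → "b" → "bb" → "bbb" → "bbbb"

Answer: "bbbb"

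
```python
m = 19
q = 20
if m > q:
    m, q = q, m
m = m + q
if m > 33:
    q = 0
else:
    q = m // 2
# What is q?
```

Trace:
`m = 19` → m = 19
`q = 20` → q = 20
`if m > q: ...` → m > q is False → no variable changes
`m = m + q` → m = 39
`if m > 33: ...` → m > 33 is True → q = 0
So q = 0

Answer: 0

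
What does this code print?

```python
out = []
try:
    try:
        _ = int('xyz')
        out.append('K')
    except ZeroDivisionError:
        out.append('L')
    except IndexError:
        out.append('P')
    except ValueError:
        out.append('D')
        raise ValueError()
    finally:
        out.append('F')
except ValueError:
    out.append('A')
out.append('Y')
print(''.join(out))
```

Execution trace: 'D' (inner except ValueError) → 'F' (inner finally) → 'A' (outer except ValueError) → 'Y' (after the try/except). Output: DFAY

Answer: DFAY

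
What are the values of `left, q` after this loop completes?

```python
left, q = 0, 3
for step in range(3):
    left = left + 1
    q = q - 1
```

left goes 0→3, q goes 3→0
`left, q` takes the values: (0, 3) → (1, 3) → (1, 2) → (2, 2) → (2, 1) → (3, 1) → (3, 0)

Answer: 3, 0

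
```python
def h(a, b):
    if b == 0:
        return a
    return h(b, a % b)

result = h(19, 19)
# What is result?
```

h(19, 19) -> h(19, 0) -> 19

Answer: 19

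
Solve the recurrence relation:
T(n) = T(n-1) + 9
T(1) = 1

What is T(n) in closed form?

Unrolling: T(n) = T(1) + 9·(n-1) = 1 + 9(n-1) = 9n - 8.

Answer: T(n) = 9n - 8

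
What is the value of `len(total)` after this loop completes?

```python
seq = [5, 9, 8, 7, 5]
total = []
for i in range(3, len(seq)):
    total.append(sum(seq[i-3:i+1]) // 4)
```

Number of 4-element averages
`total` takes the values: [] → [7] → [7, 7]
So `len(total)` = 2

Answer: 2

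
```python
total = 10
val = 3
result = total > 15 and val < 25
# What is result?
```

Trace:
`total = 10` → total = 10
`val = 3` → val = 3
`result = total > 15 and val < 25` → result = False
So result = False

Answer: False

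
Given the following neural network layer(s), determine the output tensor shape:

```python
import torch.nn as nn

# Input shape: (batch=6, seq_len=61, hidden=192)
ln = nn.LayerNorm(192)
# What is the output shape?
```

Input: (6, 61, 192) -> Output: (6, 61, 192)

Answer: (6, 61, 192)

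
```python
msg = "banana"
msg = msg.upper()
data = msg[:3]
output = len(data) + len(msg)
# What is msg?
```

Trace:
`msg = "banana"` → msg = 'banana'
`msg = msg.upper()` → msg = 'BANANA'
`data = msg[:3]` → data = 'BAN'
`output = len(data) + len(msg)` → output = 9
So msg = 'BANANA'

Answer: 'BANANA'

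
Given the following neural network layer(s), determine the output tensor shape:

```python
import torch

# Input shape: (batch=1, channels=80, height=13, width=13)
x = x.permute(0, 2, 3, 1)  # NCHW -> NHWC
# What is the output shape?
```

Input: (1, 80, 13, 13) -> Output: (1, 13, 13, 80)

Answer: (1, 13, 13, 80)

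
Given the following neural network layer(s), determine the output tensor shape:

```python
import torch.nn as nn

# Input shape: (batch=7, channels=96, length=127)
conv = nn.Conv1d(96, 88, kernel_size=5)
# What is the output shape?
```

Input: (7, 96, 127) -> Output: (7, 88, 123)

Answer: (7, 88, 123)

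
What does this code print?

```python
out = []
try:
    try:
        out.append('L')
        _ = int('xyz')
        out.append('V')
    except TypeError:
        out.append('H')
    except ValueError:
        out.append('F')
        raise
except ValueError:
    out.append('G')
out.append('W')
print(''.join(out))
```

Execution trace: 'L' (inner try body) → 'F' (inner except ValueError) → 'G' (outer except ValueError) → 'W' (after the try/except). Output: LFGW

Answer: LFGW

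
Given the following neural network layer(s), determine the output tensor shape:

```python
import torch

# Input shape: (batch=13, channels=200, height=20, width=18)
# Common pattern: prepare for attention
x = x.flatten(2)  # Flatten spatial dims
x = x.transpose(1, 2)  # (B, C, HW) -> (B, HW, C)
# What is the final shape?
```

Input: (13, 200, 20, 18) -> after flatten(2): (13, 200, 360) -> Output: (13, 360, 200)

Answer: (13, 360, 200)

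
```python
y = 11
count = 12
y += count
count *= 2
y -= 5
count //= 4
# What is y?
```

Trace:
`y = 11` → y = 11
`count = 12` → count = 12
`y += count` → y = 23
`count *= 2` → count = 24
`y -= 5` → y = 18
`count //= 4` → count = 6
So y = 18

Answer: 18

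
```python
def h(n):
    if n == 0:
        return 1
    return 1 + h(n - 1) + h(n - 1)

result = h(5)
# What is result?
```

h(n) = 1 + 2·h(n-1), h(0)=1. Closed form: (1+1)·2^5 - 1 = 63.

Answer: 63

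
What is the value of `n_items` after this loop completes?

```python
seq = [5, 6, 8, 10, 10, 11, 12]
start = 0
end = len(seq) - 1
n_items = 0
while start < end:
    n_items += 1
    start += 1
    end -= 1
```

Iterations until pointers meet (list length 7)
`n_items` takes the values: 0 → 1 → 2 → 3

Answer: 3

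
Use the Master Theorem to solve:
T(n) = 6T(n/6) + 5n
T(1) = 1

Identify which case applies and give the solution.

a=6, b=6, f(n)=5n. log_6(6) = 1. Since c=1 = 1, Case 2 applies: T(n) = Θ(n^log_b(a) · log n) = O(n log n).

Answer: O(n log n) - Case 2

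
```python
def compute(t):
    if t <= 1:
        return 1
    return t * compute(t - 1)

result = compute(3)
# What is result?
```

compute(3) = 3 * 2 * 1 = 6

Answer: 6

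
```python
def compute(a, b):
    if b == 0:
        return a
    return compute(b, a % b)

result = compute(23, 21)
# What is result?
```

compute(23, 21) -> compute(21, 2) -> compute(2, 1) -> compute(1, 0) -> 1

Answer: 1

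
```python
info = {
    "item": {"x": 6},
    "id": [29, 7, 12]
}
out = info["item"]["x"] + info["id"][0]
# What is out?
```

Trace:
`info = { ...` → info = {'item': {'x': 6}, 'id': [29, 7, 12]}
`out = info["item"]["x"] + info["id"][0]` → out = 35
So out = 35

Answer: 35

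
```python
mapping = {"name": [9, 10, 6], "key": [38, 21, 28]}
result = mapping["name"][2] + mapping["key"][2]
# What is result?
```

Trace:
`mapping = {"name": [9, 10, 6], "key": [38, 21, 28]}` → mapping = {'name': [9, 10, 6], 'key': [38, 21, 28]}
`result = mapping["name"][2] + mapping["key"][2]` → result = 34
So result = 34

Answer: 34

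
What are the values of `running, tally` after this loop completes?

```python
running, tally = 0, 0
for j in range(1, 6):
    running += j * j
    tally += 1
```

Sum of squares and count
`running, tally` takes the values: (0, 0) → (1, 0) → (1, 1) → (5, 1) → (5, 2) → (14, 2) → (14, 3) → (30, 3) → (30, 4) → (55, 4) → (55, 5)

Answer: 55, 5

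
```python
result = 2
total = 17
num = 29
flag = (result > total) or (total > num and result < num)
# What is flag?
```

Trace:
`result = 2` → result = 2
`total = 17` → total = 17
`num = 29` → num = 29
`flag = (result > total) or (total > num and result < num)` → flag = False
So flag = False

Answer: False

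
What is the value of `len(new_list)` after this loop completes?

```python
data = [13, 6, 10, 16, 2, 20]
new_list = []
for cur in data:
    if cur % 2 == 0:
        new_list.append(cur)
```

Count even numbers in [13, 6, 10, 16, 2, 20]
`new_list` takes the values: [] → [6] → [6, 10] → [6, 10, 16] → [6, 10, 16, 2] → [6, 10, 16, 2, 20]
So `len(new_list)` = 5

Answer: 5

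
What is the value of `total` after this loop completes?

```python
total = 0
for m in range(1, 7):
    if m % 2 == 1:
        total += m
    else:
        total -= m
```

Add odd, subtract even
`total` takes the values: 0 → 1 → -1 → 2 → -2 → 3 → -3

Answer: -3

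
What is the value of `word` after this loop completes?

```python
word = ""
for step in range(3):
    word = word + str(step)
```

Concatenate digits 0 to 2
`word` takes the values: "" → "0" → "01" → "012"

Answer: "012"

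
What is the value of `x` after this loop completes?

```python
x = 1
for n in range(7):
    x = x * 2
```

Multiply by 2, 7 times: 1 * 2^7 = 128
`x` takes the values: 1 → 2 → 4 → 8 → 16 → 32 → 64 → 128

Answer: 128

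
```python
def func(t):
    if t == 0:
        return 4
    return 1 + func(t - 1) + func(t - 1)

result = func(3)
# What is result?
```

func(t) = 1 + 2·func(t-1), func(0)=4. Closed form: (4+1)·2^3 - 1 = 39.

Answer: 39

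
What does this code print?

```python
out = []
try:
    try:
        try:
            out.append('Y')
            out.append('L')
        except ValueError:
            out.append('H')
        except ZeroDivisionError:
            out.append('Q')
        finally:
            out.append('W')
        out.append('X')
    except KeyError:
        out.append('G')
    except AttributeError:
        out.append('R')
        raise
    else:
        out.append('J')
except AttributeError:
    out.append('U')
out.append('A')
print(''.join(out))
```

Execution trace: 'Y' (inner try body) → 'L' (inner try body, no exception) → 'W' (inner finally) → 'X' (try body, no exception) → 'J' (else) → 'A' (after the try/except). Output: YLWXJA

Answer: YLWXJA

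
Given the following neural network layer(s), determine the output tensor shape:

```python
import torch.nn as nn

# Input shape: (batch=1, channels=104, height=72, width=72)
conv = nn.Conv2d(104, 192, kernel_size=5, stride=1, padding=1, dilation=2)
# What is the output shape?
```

Input: (1, 104, 72, 72) -> Output: (1, 192, 66, 66)

Answer: (1, 192, 66, 66)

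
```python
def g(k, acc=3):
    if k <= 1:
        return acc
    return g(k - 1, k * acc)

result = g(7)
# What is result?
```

Accumulator trace (n, acc): (7, 3) -> (6, 21) -> (5, 126) -> (4, 630) -> (3, 2520) -> (2, 7560) -> (1, 15120) -> return 15120

Answer: 15120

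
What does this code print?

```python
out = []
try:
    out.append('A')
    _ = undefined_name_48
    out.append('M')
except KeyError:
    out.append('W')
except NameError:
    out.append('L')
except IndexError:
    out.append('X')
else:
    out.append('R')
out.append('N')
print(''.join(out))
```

Execution trace: 'A' (try body) → 'L' (except NameError) → 'N' (after the try/except). Output: ALN

Answer: ALN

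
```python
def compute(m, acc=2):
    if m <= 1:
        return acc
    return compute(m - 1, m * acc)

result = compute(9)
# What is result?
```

Accumulator trace (n, acc): (9, 2) -> (8, 18) -> (7, 144) -> (6, 1008) -> (5, 6048) -> (4, 30240) -> (3, 120960) -> (2, 362880) -> (1, 725760) -> return 725760

Answer: 725760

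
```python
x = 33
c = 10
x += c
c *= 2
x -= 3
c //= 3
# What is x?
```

Trace:
`x = 33` → x = 33
`c = 10` → c = 10
`x += c` → x = 43
`c *= 2` → c = 20
`x -= 3` → x = 40
`c //= 3` → c = 6
So x = 40

Answer: 40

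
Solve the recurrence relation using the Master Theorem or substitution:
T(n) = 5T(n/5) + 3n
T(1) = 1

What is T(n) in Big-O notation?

By Master Theorem: a=5, b=5, f(n)=3n. Since log_5(5) = 1 and f(n) = Θ(n^1), Case 2 applies. T(n) = O(n log n).

Answer: O(n log n)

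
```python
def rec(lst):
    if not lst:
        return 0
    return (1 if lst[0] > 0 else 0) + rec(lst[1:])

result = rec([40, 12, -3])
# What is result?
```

Count of positive elements in [40, 12, -3] = 2

Answer: 2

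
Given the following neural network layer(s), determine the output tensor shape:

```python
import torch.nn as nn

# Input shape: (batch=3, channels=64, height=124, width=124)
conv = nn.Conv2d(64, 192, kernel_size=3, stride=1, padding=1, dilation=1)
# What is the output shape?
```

Input: (3, 64, 124, 124) -> Output: (3, 192, 124, 124)

Answer: (3, 192, 124, 124)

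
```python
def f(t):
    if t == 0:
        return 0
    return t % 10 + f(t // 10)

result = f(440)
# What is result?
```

Sum of digits of 440: 0 + 4 + 4 = 8

Answer: 8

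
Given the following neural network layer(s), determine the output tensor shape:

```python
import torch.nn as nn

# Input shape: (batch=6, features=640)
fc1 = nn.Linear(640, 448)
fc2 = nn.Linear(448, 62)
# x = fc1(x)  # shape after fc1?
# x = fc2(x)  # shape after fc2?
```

Input: (6, 640) -> after fc1: (6, 448) -> Output: (6, 62)

Answer: (6, 62)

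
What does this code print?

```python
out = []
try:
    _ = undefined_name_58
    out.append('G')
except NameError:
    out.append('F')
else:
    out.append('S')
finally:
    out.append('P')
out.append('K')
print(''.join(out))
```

Execution trace: 'F' (except NameError) → 'P' (finally) → 'K' (after the try/except). Output: FPK

Answer: FPK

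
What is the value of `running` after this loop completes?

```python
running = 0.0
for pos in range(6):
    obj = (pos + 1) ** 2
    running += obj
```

Sum of squared losses 1² + 2² + ... + 6²
`running` takes the values: 0.0 → 1.0 → 5.0 → 14.0 → 30.0 → 55.0 → 91.0

Answer: 91.0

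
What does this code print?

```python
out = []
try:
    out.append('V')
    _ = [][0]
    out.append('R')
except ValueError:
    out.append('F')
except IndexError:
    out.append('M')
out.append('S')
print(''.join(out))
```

Execution trace: 'V' (try body) → 'M' (except IndexError) → 'S' (after the try/except). Output: VMS

Answer: VMS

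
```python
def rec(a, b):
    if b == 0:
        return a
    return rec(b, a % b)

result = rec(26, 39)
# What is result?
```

rec(26, 39) -> rec(39, 26) -> rec(26, 13) -> rec(13, 0) -> 13

Answer: 13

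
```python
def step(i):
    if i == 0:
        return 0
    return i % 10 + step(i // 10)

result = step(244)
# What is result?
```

Sum of digits of 244: 4 + 4 + 2 = 10

Answer: 10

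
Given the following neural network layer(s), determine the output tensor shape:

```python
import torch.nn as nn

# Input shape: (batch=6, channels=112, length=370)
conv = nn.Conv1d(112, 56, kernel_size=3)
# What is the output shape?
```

Input: (6, 112, 370) -> Output: (6, 56, 368)

Answer: (6, 56, 368)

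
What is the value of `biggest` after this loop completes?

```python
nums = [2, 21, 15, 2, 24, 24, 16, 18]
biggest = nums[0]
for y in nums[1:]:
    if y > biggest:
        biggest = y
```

Maximum of [2, 21, 15, 2, 24, 24, 16, 18]
`biggest` takes the values: 2 → 21 → 24

Answer: 24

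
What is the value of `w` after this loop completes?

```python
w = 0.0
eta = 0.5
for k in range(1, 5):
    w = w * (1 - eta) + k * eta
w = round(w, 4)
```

Moving average with lr=0.5
`w` takes the values: 0.0 → 0.5 → 1.25 → 2.125 → 3.0625

Answer: 3.0625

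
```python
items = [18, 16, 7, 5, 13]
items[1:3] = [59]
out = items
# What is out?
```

Trace:
`items = [18, 16, 7, 5, 13]` → items = [18, 16, 7, 5, 13]
`items[1:3] = [59]` → items = [18, 59, 5, 13]
`out = items` → out = [18, 59, 5, 13]
So out = [18, 59, 5, 13]

Answer: [18, 59, 5, 13]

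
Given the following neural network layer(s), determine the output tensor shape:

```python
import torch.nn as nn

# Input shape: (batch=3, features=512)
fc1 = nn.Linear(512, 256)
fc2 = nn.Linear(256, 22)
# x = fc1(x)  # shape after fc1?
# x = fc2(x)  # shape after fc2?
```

Input: (3, 512) -> after fc1: (3, 256) -> Output: (3, 22)

Answer: (3, 22)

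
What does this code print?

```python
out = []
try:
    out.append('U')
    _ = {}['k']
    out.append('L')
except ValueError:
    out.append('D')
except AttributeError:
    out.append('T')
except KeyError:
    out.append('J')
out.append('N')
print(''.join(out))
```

Execution trace: 'U' (try body) → 'J' (except KeyError) → 'N' (after the try/except). Output: UJN

Answer: UJN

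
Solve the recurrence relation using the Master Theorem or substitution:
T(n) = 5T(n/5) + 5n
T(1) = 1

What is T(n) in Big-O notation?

By Master Theorem: a=5, b=5, f(n)=5n. Since log_5(5) = 1 and f(n) = Θ(n^1), Case 2 applies. T(n) = O(n log n).

Answer: O(n log n)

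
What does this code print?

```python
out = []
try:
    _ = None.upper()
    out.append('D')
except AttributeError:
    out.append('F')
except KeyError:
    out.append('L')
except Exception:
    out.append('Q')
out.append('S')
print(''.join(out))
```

Execution trace: 'F' (except AttributeError) → 'S' (after the try/except). Output: FS

Answer: FS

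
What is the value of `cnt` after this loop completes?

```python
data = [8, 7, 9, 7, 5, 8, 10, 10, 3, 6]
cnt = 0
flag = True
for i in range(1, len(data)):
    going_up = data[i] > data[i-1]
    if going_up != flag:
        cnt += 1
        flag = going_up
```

Count direction changes in [8, 7, 9, 7, 5, 8, 10, 10, 3, 6]
`cnt` takes the values: 0 → 1 → 2 → 3 → 4 → 5 → 6

Answer: 6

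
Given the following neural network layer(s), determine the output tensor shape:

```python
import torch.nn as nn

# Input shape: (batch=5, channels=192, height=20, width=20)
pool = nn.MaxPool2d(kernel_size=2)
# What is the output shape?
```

Input: (5, 192, 20, 20) -> Output: (5, 192, 10, 10)

Answer: (5, 192, 10, 10)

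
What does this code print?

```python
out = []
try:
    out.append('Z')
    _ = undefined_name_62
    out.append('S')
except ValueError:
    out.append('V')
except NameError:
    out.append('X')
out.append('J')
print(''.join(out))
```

Execution trace: 'Z' (try body) → 'X' (except NameError) → 'J' (after the try/except). Output: ZXJ

Answer: ZXJ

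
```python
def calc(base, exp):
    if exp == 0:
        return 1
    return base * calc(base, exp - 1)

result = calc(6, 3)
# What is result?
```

calc(6, 3) = 6 * 6 * 6 = 216

Answer: 216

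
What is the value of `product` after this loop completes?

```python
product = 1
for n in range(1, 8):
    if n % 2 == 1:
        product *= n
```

Product of odd numbers 1 to 7
`product` takes the values: 1 → 3 → 15 → 105

Answer: 105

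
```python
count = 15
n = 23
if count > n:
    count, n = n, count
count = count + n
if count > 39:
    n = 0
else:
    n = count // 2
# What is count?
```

Trace:
`count = 15` → count = 15
`n = 23` → n = 23
`if count > n: ...` → count > n is False → no variable changes
`count = count + n` → count = 38
`if count > 39: ...` → count > 39 is False, take else branch → n = 19
So count = 38

Answer: 38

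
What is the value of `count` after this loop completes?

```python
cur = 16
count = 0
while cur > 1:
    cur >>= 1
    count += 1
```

Count right shifts until 1
`count` takes the values: 0 → 1 → 2 → 3 → 4

Answer: 4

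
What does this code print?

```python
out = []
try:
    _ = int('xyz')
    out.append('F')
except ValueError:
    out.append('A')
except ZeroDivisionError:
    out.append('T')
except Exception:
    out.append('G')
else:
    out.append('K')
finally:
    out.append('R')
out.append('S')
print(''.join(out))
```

Execution trace: 'A' (except ValueError) → 'R' (finally) → 'S' (after the try/except). Output: ARS

Answer: ARS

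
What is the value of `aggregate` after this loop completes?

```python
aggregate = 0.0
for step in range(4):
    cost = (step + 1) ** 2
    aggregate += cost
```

Sum of squared losses 1² + 2² + ... + 4²
`aggregate` takes the values: 0.0 → 1.0 → 5.0 → 14.0 → 30.0

Answer: 30.0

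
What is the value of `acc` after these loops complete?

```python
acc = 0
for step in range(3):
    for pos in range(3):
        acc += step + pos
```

Sum of all step+pos for step,pos in 3x3
`acc` takes the values: 0 → 1 → 3 → 4 → 6 → 9 → 11 → 14 → 18

Answer: 18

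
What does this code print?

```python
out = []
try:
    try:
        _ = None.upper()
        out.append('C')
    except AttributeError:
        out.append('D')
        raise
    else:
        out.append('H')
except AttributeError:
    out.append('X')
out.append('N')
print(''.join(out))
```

Execution trace: 'D' (inner except AttributeError) → 'X' (outer except AttributeError) → 'N' (after the try/except). Output: DXN

Answer: DXN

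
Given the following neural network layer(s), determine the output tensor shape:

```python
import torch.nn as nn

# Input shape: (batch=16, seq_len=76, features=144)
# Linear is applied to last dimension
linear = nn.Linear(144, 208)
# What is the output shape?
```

Input: (16, 76, 144) -> Output: (16, 76, 208)

Answer: (16, 76, 208)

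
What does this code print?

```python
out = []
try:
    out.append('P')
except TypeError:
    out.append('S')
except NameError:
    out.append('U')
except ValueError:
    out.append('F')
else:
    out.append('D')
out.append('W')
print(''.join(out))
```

Execution trace: 'P' (try body, no exception) → 'D' (else) → 'W' (after the try/except). Output: PDW

Answer: PDW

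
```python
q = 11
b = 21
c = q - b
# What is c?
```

Trace:
`q = 11` → q = 11
`b = 21` → b = 21
`c = q - b` → c = -10
So c = -10

Answer: -10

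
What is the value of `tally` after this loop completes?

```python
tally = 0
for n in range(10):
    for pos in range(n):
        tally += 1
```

Triangle number: 0+1+2+...+9
`tally` takes the values: 0 → 1 → 2 → 3 → 4 → 5 → 6 → 7 → 8 → 9 → 10 → 11 → 12 → 13 → 14 → 15 → 16 → 17 → 18 → 19 → 20 → 21 → 22 → 23 → 24 → 25 → 26 → 27 → 28 → 29 → … → 41 → 42 → 43 → 44 → 45

Answer: 45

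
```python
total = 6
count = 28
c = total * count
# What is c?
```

Trace:
`total = 6` → total = 6
`count = 28` → count = 28
`c = total * count` → c = 168
So c = 168

Answer: 168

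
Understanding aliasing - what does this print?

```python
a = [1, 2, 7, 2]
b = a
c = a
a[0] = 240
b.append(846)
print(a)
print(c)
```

Key concept: multiple aliases.
Step by step:
`a = [1, 2, 7, 2]` → a = [1, 2, 7, 2]
`b = a` → b = [1, 2, 7, 2] (same object as a)
`c = a` → c = [1, 2, 7, 2] (same object as a, b)
`a[0] = 240` → a = [240, 2, 7, 2] (same object as b, c); b = [240, 2, 7, 2] (same object as a, c); c = [240, 2, 7, 2] (same object as a, b)
`b.append(846)` → a = [240, 2, 7, 2, 846] (same object as b, c); b = [240, 2, 7, 2, 846] (same object as a, c); c = [240, 2, 7, 2, 846] (same object as a, b)
`print(a)` → prints [240, 2, 7, 2, 846]
`print(c)` → prints [240, 2, 7, 2, 846]

Answer:
[240, 2, 7, 2, 846]
[240, 2, 7, 2, 846]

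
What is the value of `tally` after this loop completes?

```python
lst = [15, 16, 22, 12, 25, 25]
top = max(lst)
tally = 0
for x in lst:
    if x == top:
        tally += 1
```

Count of max value 25 in [15, 16, 22, 12, 25, 25]
`tally` takes the values: 0 → 1 → 2

Answer: 2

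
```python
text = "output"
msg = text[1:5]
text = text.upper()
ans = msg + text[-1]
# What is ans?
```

Trace:
`text = "output"` → text = 'output'
`msg = text[1:5]` → msg = 'utpu'
`text = text.upper()` → text = 'OUTPUT'
`ans = msg + text[-1]` → ans = 'utpuT'
So ans = 'utpuT'

Answer: 'utpuT'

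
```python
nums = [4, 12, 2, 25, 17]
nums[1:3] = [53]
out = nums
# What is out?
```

Trace:
`nums = [4, 12, 2, 25, 17]` → nums = [4, 12, 2, 25, 17]
`nums[1:3] = [53]` → nums = [4, 53, 25, 17]
`out = nums` → out = [4, 53, 25, 17]
So out = [4, 53, 25, 17]

Answer: [4, 53, 25, 17]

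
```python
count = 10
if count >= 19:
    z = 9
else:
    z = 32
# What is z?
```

Trace:
`count = 10` → count = 10
`if count >= 19: ...` → count >= 19 is False, take else branch → z = 32
So z = 32

Answer: 32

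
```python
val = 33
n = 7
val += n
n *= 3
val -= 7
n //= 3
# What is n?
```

Trace:
`val = 33` → val = 33
`n = 7` → n = 7
`val += n` → val = 40
`n *= 3` → n = 21
`val -= 7` → val = 33
`n //= 3` → n = 7
So n = 7

Answer: 7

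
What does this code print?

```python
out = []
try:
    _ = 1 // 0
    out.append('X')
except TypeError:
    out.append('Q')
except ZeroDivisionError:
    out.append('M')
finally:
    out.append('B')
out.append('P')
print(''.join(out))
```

Execution trace: 'M' (except ZeroDivisionError) → 'B' (finally) → 'P' (after the try/except). Output: MBP

Answer: MBP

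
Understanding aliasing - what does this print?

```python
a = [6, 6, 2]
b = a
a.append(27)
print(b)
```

Key concept: basic list aliasing.
Step by step:
`a = [6, 6, 2]` → a = [6, 6, 2]
`b = a` → b = [6, 6, 2] (same object as a)
`a.append(27)` → a = [6, 6, 2, 27] (same object as b); b = [6, 6, 2, 27] (same object as a)
`print(b)` → prints [6, 6, 2, 27]

Answer: [6, 6, 2, 27]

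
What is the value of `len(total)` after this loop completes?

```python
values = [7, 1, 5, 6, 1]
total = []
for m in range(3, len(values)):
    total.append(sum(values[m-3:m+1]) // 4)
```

Number of 4-element averages
`total` takes the values: [] → [4] → [4, 3]
So `len(total)` = 2

Answer: 2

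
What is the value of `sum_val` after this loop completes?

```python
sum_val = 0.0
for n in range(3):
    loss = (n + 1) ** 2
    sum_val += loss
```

Sum of squared losses 1² + 2² + ... + 3²
`sum_val` takes the values: 0.0 → 1.0 → 5.0 → 14.0

Answer: 14.0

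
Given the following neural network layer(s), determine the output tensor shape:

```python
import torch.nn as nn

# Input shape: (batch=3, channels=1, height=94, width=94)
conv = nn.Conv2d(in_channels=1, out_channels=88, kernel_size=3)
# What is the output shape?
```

Input: (3, 1, 94, 94) -> Output: (3, 88, 92, 92)

Answer: (3, 88, 92, 92)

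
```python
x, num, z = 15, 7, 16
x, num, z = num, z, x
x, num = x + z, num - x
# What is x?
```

Trace:
`x, num, z = 15, 7, 16` → x = 15; num = 7; z = 16
`x, num, z = num, z, x` → x = 7; num = 16; z = 15
`x, num = x + z, num - x` → x = 22; num = 9
So x = 22

Answer: 22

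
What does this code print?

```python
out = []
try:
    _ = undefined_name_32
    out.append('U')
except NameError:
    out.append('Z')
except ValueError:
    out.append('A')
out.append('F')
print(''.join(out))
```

Execution trace: 'Z' (except NameError) → 'F' (after the try/except). Output: ZF

Answer: ZF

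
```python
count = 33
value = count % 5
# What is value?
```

Trace:
`count = 33` → count = 33
`value = count % 5` → value = 3
So value = 3

Answer: 3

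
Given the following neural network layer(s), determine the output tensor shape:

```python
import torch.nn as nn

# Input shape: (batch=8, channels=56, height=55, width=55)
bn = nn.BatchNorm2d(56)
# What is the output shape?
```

Input: (8, 56, 55, 55) -> Output: (8, 56, 55, 55)

Answer: (8, 56, 55, 55)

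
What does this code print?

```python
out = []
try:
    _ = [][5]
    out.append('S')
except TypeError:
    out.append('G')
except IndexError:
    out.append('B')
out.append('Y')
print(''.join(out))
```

Execution trace: 'B' (except IndexError) → 'Y' (after the try/except). Output: BY

Answer: BY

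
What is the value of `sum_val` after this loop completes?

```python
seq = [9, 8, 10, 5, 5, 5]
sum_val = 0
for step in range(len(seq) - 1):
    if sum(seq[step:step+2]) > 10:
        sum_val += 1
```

Count windows with sum > 10
`sum_val` takes the values: 0 → 1 → 2 → 3

Answer: 3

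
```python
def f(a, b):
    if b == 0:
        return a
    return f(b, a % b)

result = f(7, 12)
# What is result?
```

f(7, 12) -> f(12, 7) -> f(7, 5) -> f(5, 2) -> f(2, 1) -> f(1, 0) -> 1

Answer: 1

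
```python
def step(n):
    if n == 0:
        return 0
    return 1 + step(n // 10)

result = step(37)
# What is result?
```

Count of digits of 37: 2

Answer: 2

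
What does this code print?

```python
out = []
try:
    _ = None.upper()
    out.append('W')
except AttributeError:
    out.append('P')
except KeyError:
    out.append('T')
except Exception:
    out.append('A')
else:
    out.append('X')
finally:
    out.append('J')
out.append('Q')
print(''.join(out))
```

Execution trace: 'P' (except AttributeError) → 'J' (finally) → 'Q' (after the try/except). Output: PJQ

Answer: PJQ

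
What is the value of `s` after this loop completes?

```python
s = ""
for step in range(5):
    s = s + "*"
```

Repeat '*' 5 times
`s` takes the values: "" → "*" → "**" → "***" → "****" → "*****"

Answer: "*****"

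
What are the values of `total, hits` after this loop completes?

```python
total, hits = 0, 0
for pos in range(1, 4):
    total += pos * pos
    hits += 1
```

Sum of squares and count
`total, hits` takes the values: (0, 0) → (1, 0) → (1, 1) → (5, 1) → (5, 2) → (14, 2) → (14, 3)

Answer: 14, 3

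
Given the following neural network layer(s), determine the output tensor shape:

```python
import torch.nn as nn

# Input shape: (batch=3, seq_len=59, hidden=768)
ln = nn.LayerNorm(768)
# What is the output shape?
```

Input: (3, 59, 768) -> Output: (3, 59, 768)

Answer: (3, 59, 768)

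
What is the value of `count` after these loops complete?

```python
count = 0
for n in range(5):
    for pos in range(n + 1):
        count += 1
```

Triangle: 1 + 2 + ... + 5
`count` takes the values: 0 → 1 → 2 → 3 → 4 → 5 → 6 → 7 → 8 → 9 → 10 → 11 → 12 → 13 → 14 → 15

Answer: 15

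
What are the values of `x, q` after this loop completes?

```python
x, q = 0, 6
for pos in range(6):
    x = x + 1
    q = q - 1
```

x goes 0→6, q goes 6→0
`x, q` takes the values: (0, 6) → (1, 6) → (1, 5) → (2, 5) → (2, 4) → (3, 4) → (3, 3) → (4, 3) → (4, 2) → (5, 2) → (5, 1) → (6, 1) → (6, 0)

Answer: 6, 0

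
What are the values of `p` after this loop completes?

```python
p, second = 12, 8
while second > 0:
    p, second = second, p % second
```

GCD of 12 and 8
`p` takes the values: 12 → 8 → 4

Answer: 4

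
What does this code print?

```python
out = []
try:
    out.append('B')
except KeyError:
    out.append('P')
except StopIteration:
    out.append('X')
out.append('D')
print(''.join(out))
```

Execution trace: 'B' (try body, no exception) → 'D' (after the try/except). Output: BD

Answer: BD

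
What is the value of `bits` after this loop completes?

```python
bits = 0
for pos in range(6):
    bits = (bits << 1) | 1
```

Build 6 consecutive 1-bits: 0b111111
`bits` takes the values: 0 → 1 → 3 → 7 → 15 → 31 → 63

Answer: 63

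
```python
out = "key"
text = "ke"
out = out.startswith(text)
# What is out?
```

Trace:
`out = "key"` → out = 'key'
`text = "ke"` → text = 'ke'
`out = out.startswith(text)` → out = True
So out = True

Answer: True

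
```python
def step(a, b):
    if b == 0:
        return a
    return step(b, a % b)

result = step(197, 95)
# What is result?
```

step(197, 95) -> step(95, 7) -> step(7, 4) -> step(4, 3) -> step(3, 1) -> step(1, 0) -> 1

Answer: 1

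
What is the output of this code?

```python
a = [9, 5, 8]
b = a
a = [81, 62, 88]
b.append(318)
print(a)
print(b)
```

Key concept: rebinding vs mutation: a is rebound to a new list, b still points at the original.
Step by step:
`a = [9, 5, 8]` → a = [9, 5, 8]
`b = a` → b = [9, 5, 8] (same object as a)
`a = [81, 62, 88]` → a = [81, 62, 88]
`b.append(318)` → b = [9, 5, 8, 318]
`print(a)` → prints [81, 62, 88]
`print(b)` → prints [9, 5, 8, 318]

Answer:
[81, 62, 88]
[9, 5, 8, 318]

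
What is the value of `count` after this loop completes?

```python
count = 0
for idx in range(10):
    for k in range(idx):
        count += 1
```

Triangle number: 0+1+2+...+9
`count` takes the values: 0 → 1 → 2 → 3 → 4 → 5 → 6 → 7 → 8 → 9 → 10 → 11 → 12 → 13 → 14 → 15 → 16 → 17 → 18 → 19 → 20 → 21 → 22 → 23 → 24 → 25 → 26 → 27 → 28 → 29 → … → 41 → 42 → 43 → 44 → 45

Answer: 45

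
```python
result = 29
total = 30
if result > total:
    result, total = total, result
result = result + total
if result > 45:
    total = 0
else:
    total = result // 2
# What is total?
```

Trace:
`result = 29` → result = 29
`total = 30` → total = 30
`if result > total: ...` → result > total is False → no variable changes
`result = result + total` → result = 59
`if result > 45: ...` → result > 45 is True → total = 0
So total = 0

Answer: 0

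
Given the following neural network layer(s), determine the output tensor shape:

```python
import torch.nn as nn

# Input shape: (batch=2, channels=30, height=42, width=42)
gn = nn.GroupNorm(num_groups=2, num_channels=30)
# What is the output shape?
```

Input: (2, 30, 42, 42) -> Output: (2, 30, 42, 42)

Answer: (2, 30, 42, 42)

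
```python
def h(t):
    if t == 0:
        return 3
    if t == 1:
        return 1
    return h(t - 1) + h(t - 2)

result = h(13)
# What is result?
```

Build up from base cases: h(0)=3, h(1)=1, h(2)=4, h(3)=5, h(4)=9, h(5)=14, h(6)=23, ..., h(13)=665

Answer: 665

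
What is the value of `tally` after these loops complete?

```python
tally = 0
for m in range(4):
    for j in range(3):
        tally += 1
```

4 * 3 = 12
`tally` takes the values: 0 → 1 → 2 → 3 → 4 → 5 → 6 → 7 → 8 → 9 → 10 → 11 → 12

Answer: 12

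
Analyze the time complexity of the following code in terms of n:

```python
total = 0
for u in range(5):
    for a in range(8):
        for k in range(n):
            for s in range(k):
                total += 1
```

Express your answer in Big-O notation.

Each loop level contributes: 1 × 1 × n × n. Multiplying the contributions gives O(n^2).

Answer: O(n^2)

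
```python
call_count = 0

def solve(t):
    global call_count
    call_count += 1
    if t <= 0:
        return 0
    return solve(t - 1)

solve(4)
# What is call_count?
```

Linear recursion stepping by 1: 5 calls from t=4 down to ≤0.

Answer: 5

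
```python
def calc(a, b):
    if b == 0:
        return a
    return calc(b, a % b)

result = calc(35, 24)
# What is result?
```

calc(35, 24) -> calc(24, 11) -> calc(11, 2) -> calc(2, 1) -> calc(1, 0) -> 1

Answer: 1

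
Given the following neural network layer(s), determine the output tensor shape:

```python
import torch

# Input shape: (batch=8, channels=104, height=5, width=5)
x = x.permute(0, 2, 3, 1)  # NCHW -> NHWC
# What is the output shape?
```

Input: (8, 104, 5, 5) -> Output: (8, 5, 5, 104)

Answer: (8, 5, 5, 104)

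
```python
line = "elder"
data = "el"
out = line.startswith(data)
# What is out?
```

Trace:
`line = "elder"` → line = 'elder'
`data = "el"` → data = 'el'
`out = line.startswith(data)` → out = True
So out = True

Answer: True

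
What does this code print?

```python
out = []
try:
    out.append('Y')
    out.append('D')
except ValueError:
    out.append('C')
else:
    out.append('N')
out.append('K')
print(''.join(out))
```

Execution trace: 'Y' (try body) → 'D' (try body, no exception) → 'N' (else) → 'K' (after the try/except). Output: YDNK

Answer: YDNK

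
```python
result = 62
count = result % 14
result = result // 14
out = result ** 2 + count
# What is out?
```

Trace:
`result = 62` → result = 62
`count = result % 14` → count = 6
`result = result // 14` → result = 4
`out = result ** 2 + count` → out = 22
So out = 22

Answer: 22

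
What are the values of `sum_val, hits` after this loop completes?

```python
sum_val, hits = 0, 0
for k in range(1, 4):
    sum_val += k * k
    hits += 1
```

Sum of squares and count
`sum_val, hits` takes the values: (0, 0) → (1, 0) → (1, 1) → (5, 1) → (5, 2) → (14, 2) → (14, 3)

Answer: 14, 3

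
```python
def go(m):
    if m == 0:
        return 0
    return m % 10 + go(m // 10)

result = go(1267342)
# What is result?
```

Sum of digits of 1267342: 2 + 4 + 3 + 7 + 6 + 2 + 1 = 25

Answer: 25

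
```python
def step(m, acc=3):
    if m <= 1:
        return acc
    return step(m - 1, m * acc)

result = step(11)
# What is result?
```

Accumulator trace (n, acc): (11, 3) -> (10, 33) -> (9, 330) -> (8, 2970) -> (7, 23760) -> (6, 166320) -> (5, 997920) -> (4, 4989600) -> (3, 19958400) -> (2, 59875200) -> (1, 119750400) -> return 119750400

Answer: 119750400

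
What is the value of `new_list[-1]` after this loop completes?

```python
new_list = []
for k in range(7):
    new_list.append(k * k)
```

Last element of squares 0 to 6
`new_list` takes the values: [] → [0] → [0, 1] → [0, 1, 4] → [0, 1, 4, 9] → [0, 1, 4, 9, 16] → [0, 1, 4, 9, 16, 25] → [0, 1, 4, 9, 16, 25, 36]
So `new_list[-1]` = 36

Answer: 36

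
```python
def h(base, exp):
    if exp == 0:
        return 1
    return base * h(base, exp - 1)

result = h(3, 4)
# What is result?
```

h(3, 4) = 3 * 3 * 3 * 3 = 81

Answer: 81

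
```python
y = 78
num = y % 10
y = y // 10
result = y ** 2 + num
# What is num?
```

Trace:
`y = 78` → y = 78
`num = y % 10` → num = 8
`y = y // 10` → y = 7
`result = y ** 2 + num` → result = 57
So num = 8

Answer: 8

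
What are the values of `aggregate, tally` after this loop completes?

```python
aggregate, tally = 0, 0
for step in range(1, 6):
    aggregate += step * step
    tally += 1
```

Sum of squares and count
`aggregate, tally` takes the values: (0, 0) → (1, 0) → (1, 1) → (5, 1) → (5, 2) → (14, 2) → (14, 3) → (30, 3) → (30, 4) → (55, 4) → (55, 5)

Answer: 55, 5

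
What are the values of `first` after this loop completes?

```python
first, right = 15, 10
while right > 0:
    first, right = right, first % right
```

GCD of 15 and 10
`first` takes the values: 15 → 10 → 5

Answer: 5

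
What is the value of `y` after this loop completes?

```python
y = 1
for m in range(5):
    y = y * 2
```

Multiply by 2, 5 times: 1 * 2^5 = 32
`y` takes the values: 1 → 2 → 4 → 8 → 16 → 32

Answer: 32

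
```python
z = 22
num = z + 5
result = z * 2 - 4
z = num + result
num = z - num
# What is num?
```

Trace:
`z = 22` → z = 22
`num = z + 5` → num = 27
`result = z * 2 - 4` → result = 40
`z = num + result` → z = 67
`num = z - num` → num = 40
So num = 40

Answer: 40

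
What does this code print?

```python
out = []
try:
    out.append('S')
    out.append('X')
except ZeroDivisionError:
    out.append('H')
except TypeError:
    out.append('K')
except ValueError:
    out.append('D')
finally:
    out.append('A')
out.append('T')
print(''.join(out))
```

Execution trace: 'S' (try body) → 'X' (try body, no exception) → 'A' (finally) → 'T' (after the try/except). Output: SXAT

Answer: SXAT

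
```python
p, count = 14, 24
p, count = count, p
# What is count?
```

Trace:
`p, count = 14, 24` → p = 14; count = 24
`p, count = count, p` → p = 24; count = 14
So count = 14

Answer: 14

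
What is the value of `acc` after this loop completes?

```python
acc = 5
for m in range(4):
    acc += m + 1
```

Start at 5, add 1 to 4 = 15
`acc` takes the values: 5 → 6 → 8 → 11 → 15

Answer: 15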